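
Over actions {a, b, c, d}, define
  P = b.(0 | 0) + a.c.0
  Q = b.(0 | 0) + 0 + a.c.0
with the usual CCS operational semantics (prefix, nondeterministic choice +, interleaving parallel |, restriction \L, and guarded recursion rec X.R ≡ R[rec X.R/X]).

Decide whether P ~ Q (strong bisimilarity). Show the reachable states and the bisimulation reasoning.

YES

Reachable graph of P (4 states):
  m0 = b.(0 | 0) + a.c.0 | —a→ m1, —b→ m2
  m1 = c.0 | —c→ m3
  m2 = 0 | 0 | ·
  m3 = 0 | ·
Reachable graph of Q (4 states):
  n0 = b.(0 | 0) + 0 + a.c.0 | —a→ n1, —b→ n2
  n1 = c.0 | —c→ n3
  n2 = 0 | 0 | ·
  n3 = 0 | ·
Bisimilarity quotient blocks:
  B0 = {m0, n0}
  B1 = {m2, m3, n2, n3}
  B2 = {m1, n1}
m0 ∈ B0, n0 ∈ B0 → same block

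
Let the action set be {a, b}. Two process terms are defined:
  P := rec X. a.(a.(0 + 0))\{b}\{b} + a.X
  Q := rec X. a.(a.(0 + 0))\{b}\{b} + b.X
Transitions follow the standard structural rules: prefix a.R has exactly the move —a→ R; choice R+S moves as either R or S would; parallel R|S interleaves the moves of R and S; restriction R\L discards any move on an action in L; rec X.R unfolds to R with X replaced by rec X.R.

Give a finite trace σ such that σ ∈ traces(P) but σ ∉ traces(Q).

aaa

Reachable graph of P (3 states):
  u0 = rec X. a.(a.(0 + 0))\{b}\{b} + a.X ⊢ —a→ u0, —a→ u1
  u1 = (a.(0 + 0))\{b}\{b} ⊢ —a→ u2
  u2 = (0 + 0)\{b}\{b} ⊢ stopped
Reachable graph of Q (3 states):
  v0 = rec X. a.(a.(0 + 0))\{b}\{b} + b.X ⊢ —a→ v1, —b→ v0
  v1 = (a.(0 + 0))\{b}\{b} ⊢ —a→ v2
  v2 = (0 + 0)\{b}\{b} ⊢ stopped
Trace ⟨aaa⟩ through P, begin at {u0}:
  after a @ step 1: {u0, u1}
  after a @ step 2: {u0, u1, u2}
  after a @ step 3: {u0, u1, u2}
  — P admits the full trace.
Trace ⟨aaa⟩ through Q, begin at {v0}:
  after a @ step 1: {v1}
  after a @ step 2: {v2}
  after a @ step 3: ∅  — Q cannot continue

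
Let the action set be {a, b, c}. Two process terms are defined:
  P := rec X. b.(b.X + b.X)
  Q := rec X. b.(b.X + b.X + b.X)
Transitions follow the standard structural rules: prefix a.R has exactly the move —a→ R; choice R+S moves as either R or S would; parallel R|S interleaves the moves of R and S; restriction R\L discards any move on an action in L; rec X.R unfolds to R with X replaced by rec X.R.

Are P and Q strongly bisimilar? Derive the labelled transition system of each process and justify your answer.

LTS(P): 2 reachable states
  p0 = rec X. b.(b.X + b.X) ⊢ =b=> p1
  p1 = b.(rec X. b.(b.X + b.X)) + b.(rec X. b.(b.X + b.X)) ⊢ =b=> p0
LTS(Q): 2 reachable states
  q0 = rec X. b.(b.X + b.X + b.X) ⊢ =b=> q1
  q1 = b.(rec X. b.(b.X + b.X + b.X)) + b.(rec X. b.(b.X + b.X + b.X)) + b.(rec X. b.(b.X + b.X + b.X)) ⊢ =b=> q0
Bisimilarity quotient blocks:
  B0 = {p0, p1, q0, q1}
p0 ∈ B0, q0 ∈ B0 → same block

YES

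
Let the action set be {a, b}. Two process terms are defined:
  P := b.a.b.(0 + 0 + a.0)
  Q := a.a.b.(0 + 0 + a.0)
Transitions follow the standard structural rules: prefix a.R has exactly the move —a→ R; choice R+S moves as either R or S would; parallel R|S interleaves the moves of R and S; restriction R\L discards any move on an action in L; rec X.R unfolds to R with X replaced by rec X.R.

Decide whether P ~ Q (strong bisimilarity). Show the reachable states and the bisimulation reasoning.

Reachable graph of P (5 states):
  s0 = b.a.b.(0 + 0 + a.0) has moves ··b··> s1
  s1 = a.b.(0 + 0 + a.0) has moves ··a··> s2
  s2 = b.(0 + 0 + a.0) has moves ··b··> s3
  s3 = 0 + 0 + a.0 has moves ··a··> s4
  s4 = 0 has moves deadlocked
Reachable graph of Q (5 states):
  t0 = a.a.b.(0 + 0 + a.0) has moves ··a··> t1
  t1 = a.b.(0 + 0 + a.0) has moves ··a··> t2
  t2 = b.(0 + 0 + a.0) has moves ··b··> t3
  t3 = 0 + 0 + a.0 has moves ··a··> t4
  t4 = 0 has moves deadlocked
Partition-refinement fixed point:
  B0 = {s0}
  B1 = {s1, t1}
  B2 = {s2, t2}
  B3 = {s3, t3}
  B4 = {s4, t4}
  B5 = {t0}
s0 ∈ B0, t0 ∈ B5 → different blocks

not bisimilar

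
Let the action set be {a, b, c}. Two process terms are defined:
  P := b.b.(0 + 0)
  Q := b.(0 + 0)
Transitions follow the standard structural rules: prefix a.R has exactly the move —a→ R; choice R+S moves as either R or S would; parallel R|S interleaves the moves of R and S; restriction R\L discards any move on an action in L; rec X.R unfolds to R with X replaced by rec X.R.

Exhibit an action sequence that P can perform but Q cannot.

Reachable graph of P (3 states):
  s0 = b.b.(0 + 0) → -b-> s1
  s1 = b.(0 + 0) → -b-> s2
  s2 = 0 + 0 → stopped
Reachable graph of Q (2 states):
  t0 = b.(0 + 0) → -b-> t1
  t1 = 0 + 0 → stopped
Trace ⟨bb⟩ through P, begin at {s0}:
  after b @ step 1: {s1}
  after b @ step 2: {s2}
  ✓ P
Trace ⟨bb⟩ through Q, begin at {t0}:
  after b @ step 1: {t1}
  after b @ step 2: no successor for Q

bb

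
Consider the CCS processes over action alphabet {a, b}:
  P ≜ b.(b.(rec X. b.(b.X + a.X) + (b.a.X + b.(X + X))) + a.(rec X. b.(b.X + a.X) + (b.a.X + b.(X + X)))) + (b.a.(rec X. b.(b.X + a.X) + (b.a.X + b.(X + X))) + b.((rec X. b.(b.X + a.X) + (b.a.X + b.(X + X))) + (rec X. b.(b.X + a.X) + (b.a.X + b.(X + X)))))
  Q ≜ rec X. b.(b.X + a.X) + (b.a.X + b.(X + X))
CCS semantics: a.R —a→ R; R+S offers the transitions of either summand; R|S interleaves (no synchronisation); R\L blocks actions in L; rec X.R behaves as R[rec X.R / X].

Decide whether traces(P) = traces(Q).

traces(P) = traces(Q)

P's transition system — 5 states:
  s0 = b.(b.(rec X. b.(b.X + a.X) + (b.a.X + b.(X + X))) + a.(rec X. b.(b.X + a.X) + (b.a.X + b.(X + X)))) + (b.a.(rec X. b.(b.X + a.X) + (b.a.X + b.(X + X))) + b.((rec X. b.(b.X + a.X) + (b.a.X + b.(X + X))) + (rec X. b.(b.X + a.X) + (b.a.X + b.(X + X))))) → --b--▸ s1, --b--▸ s2, --b--▸ s3
  s1 = (rec X. b.(b.X + a.X) + (b.a.X + b.(X + X))) + (rec X. b.(b.X + a.X) + (b.a.X + b.(X + X))) → --b--▸ s1, --b--▸ s2, --b--▸ s3
  s2 = a.(rec X. b.(b.X + a.X) + (b.a.X + b.(X + X))) → --a--▸ s4
  s3 = b.(rec X. b.(b.X + a.X) + (b.a.X + b.(X + X))) + a.(rec X. b.(b.X + a.X) + (b.a.X + b.(X + X))) → --a--▸ s4, --b--▸ s4
  s4 = rec X. b.(b.X + a.X) + (b.a.X + b.(X + X)) → --b--▸ s1, --b--▸ s2, --b--▸ s3
Q's transition system — 4 states:
  t0 = rec X. b.(b.X + a.X) + (b.a.X + b.(X + X)) → --b--▸ t1, --b--▸ t2, --b--▸ t3
  t1 = (rec X. b.(b.X + a.X) + (b.a.X + b.(X + X))) + (rec X. b.(b.X + a.X) + (b.a.X + b.(X + X))) → --b--▸ t1, --b--▸ t2, --b--▸ t3
  t2 = a.(rec X. b.(b.X + a.X) + (b.a.X + b.(X + X))) → --a--▸ t0
  t3 = b.(rec X. b.(b.X + a.X) + (b.a.X + b.(X + X))) + a.(rec X. b.(b.X + a.X) + (b.a.X + b.(X + X))) → --a--▸ t0, --b--▸ t0
Partition-refinement fixed point:
  B0 = {s0, s1, s4, t0, t1}
  B1 = {s3, t3}
  B2 = {s2, t2}
s0 ∈ B0, t0 ∈ B0 → same block
Bisimilar ⇒ trace-equivalent.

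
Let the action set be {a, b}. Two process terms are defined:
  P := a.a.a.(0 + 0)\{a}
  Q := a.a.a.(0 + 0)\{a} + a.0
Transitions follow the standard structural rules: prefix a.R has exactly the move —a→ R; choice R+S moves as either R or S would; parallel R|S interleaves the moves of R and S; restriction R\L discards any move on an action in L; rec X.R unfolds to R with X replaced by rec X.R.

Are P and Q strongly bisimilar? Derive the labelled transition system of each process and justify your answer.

Reachable graph of P (4 states):
  p0 = a.a.a.(0 + 0)\{a} has moves ··a··> p1
  p1 = a.a.(0 + 0)\{a} has moves ··a··> p2
  p2 = a.(0 + 0)\{a} has moves ··a··> p3
  p3 = (0 + 0)\{a} has moves ·
Reachable graph of Q (5 states):
  q0 = a.a.a.(0 + 0)\{a} + a.0 has moves ··a··> q1, ··a··> q2
  q1 = 0 has moves ·
  q2 = a.a.(0 + 0)\{a} has moves ··a··> q3
  q3 = a.(0 + 0)\{a} has moves ··a··> q4
  q4 = (0 + 0)\{a} has moves ·
Bisimilarity quotient blocks:
  B0 = {p0}
  B1 = {p1, q2}
  B2 = {p2, q3}
  B3 = {p3, q1, q4}
  B4 = {q0}
p0 ∈ B0, q0 ∈ B4 → different blocks

NO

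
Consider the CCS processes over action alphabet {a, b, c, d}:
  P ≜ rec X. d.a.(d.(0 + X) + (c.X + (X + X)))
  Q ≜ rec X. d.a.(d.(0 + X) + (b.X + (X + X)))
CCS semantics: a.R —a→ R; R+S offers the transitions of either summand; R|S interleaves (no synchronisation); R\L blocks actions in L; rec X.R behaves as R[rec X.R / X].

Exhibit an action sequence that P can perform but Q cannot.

Reachable graph of P (4 states):
  m0 = rec X. d.a.(d.(0 + X) + (c.X + (X + X))) :: --d--▸ m1
  m1 = a.(d.(0 + (rec X. d.a.(d.(0 + X) + (c.X + (X + X))))) + (c.(rec X. d.a.(d.(0 + X) + (c.X + (X + X)))) + ((rec X. d.a.(d.(0 + X) + (c.X + (X + X)))) + (rec X. d.a.(d.(0 + X) + (c.X + (X + X))))))) :: --a--▸ m2
  m2 = d.(0 + (rec X. d.a.(d.(0 + X) + (c.X + (X + X))))) + (c.(rec X. d.a.(d.(0 + X) + (c.X + (X + X)))) + ((rec X. d.a.(d.(0 + X) + (c.X + (X + X)))) + (rec X. d.a.(d.(0 + X) + (c.X + (X + X)))))) :: --c--▸ m0, --d--▸ m1, --d--▸ m3
  m3 = 0 + (rec X. d.a.(d.(0 + X) + (c.X + (X + X)))) :: --d--▸ m1
Reachable graph of Q (4 states):
  n0 = rec X. d.a.(d.(0 + X) + (b.X + (X + X))) :: --d--▸ n1
  n1 = a.(d.(0 + (rec X. d.a.(d.(0 + X) + (b.X + (X + X))))) + (b.(rec X. d.a.(d.(0 + X) + (b.X + (X + X)))) + ((rec X. d.a.(d.(0 + X) + (b.X + (X + X)))) + (rec X. d.a.(d.(0 + X) + (b.X + (X + X))))))) :: --a--▸ n2
  n2 = d.(0 + (rec X. d.a.(d.(0 + X) + (b.X + (X + X))))) + (b.(rec X. d.a.(d.(0 + X) + (b.X + (X + X)))) + ((rec X. d.a.(d.(0 + X) + (b.X + (X + X)))) + (rec X. d.a.(d.(0 + X) + (b.X + (X + X)))))) :: --b--▸ n0, --d--▸ n1, --d--▸ n3
  n3 = 0 + (rec X. d.a.(d.(0 + X) + (b.X + (X + X)))) :: --d--▸ n1
Trace ⟨dac⟩ through P, begin at {m0}:
  after d @ step 1: {m1}
  after a @ step 2: {m2}
  after c @ step 3: {m0}
  ✓ P
Trace ⟨dac⟩ through Q, begin at {n0}:
  after d @ step 1: {n1}
  after a @ step 2: {n2}
  after c @ step 3: ∅  — Q cannot continue

dac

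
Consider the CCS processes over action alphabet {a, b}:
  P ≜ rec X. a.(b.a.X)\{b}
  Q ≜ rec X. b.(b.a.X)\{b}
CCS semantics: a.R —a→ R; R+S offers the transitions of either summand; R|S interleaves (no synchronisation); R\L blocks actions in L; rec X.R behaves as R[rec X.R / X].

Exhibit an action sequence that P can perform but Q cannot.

a

Reachable graph of P (2 states):
  s0 = rec X. a.(b.a.X)\{b} ⊢ =a=> s1
  s1 = (b.a.(rec X. a.(b.a.X)\{b}))\{b} ⊢ ·
Reachable graph of Q (2 states):
  t0 = rec X. b.(b.a.X)\{b} ⊢ =b=> t1
  t1 = (b.a.(rec X. b.(b.a.X)\{b}))\{b} ⊢ ·
Executing a from P (initial set {s0}):
  [1] a ⇒ {s1}
  ✓ P
Executing a from Q (initial set {t0}):
  [1] a ⇒ ∅  — Q cannot continue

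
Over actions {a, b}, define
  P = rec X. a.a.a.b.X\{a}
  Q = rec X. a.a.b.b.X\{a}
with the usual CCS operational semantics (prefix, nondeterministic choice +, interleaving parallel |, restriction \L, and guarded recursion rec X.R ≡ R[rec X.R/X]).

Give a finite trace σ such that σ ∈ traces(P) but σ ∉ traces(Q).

Reachable graph of P (5 states):
  s0 = rec X. a.a.a.b.X\{a} | -a-> s1
  s1 = a.a.b.(rec X. a.a.a.b.X\{a})\{a} | -a-> s2
  s2 = a.b.(rec X. a.a.a.b.X\{a})\{a} | -a-> s3
  s3 = b.(rec X. a.a.a.b.X\{a})\{a} | -b-> s4
  s4 = (rec X. a.a.a.b.X\{a})\{a} | (no moves)
Reachable graph of Q (5 states):
  t0 = rec X. a.a.b.b.X\{a} | -a-> t1
  t1 = a.b.b.(rec X. a.a.b.b.X\{a})\{a} | -a-> t2
  t2 = b.b.(rec X. a.a.b.b.X\{a})\{a} | -b-> t3
  t3 = b.(rec X. a.a.b.b.X\{a})\{a} | -b-> t4
  t4 = (rec X. a.a.b.b.X\{a})\{a} | (no moves)
Executing aaa from P (initial set {s0}):
  [1] a ⇒ {s1}
  [2] a ⇒ {s2}
  [3] a ⇒ {s3}
  ✓ P
Executing aaa from Q (initial set {t0}):
  [1] a ⇒ {t1}
  [2] a ⇒ {t2}
  [3] a ⇒ no successor for Q

aaa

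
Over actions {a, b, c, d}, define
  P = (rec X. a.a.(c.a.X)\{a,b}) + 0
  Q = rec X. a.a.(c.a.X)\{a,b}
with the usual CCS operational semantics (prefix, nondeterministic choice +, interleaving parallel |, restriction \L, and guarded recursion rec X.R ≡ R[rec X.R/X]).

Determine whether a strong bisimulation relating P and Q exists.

bisimilar

Reachable graph of P (4 states):
  m0 = (rec X. a.a.(c.a.X)\{a,b}) + 0 :: =a=> m1
  m1 = a.(c.a.(rec X. a.a.(c.a.X)\{a,b}))\{a,b} :: =a=> m2
  m2 = (c.a.(rec X. a.a.(c.a.X)\{a,b}))\{a,b} :: =c=> m3
  m3 = (a.(rec X. a.a.(c.a.X)\{a,b}))\{a,b} :: (no moves)
Reachable graph of Q (4 states):
  n0 = rec X. a.a.(c.a.X)\{a,b} :: =a=> n1
  n1 = a.(c.a.(rec X. a.a.(c.a.X)\{a,b}))\{a,b} :: =a=> n2
  n2 = (c.a.(rec X. a.a.(c.a.X)\{a,b}))\{a,b} :: =c=> n3
  n3 = (a.(rec X. a.a.(c.a.X)\{a,b}))\{a,b} :: (no moves)
Partition-refinement fixed point:
  B0 = {m0, n0}
  B1 = {m1, n1}
  B2 = {m2, n2}
  B3 = {m3, n3}
m0 ∈ B0, n0 ∈ B0 → same block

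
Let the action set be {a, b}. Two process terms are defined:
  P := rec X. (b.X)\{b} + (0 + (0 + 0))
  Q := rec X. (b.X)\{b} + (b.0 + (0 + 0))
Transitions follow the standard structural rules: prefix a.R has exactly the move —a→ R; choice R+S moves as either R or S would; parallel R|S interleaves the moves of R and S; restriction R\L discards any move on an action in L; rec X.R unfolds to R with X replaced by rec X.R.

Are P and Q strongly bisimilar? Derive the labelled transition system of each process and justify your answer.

Reachable graph of P (1 states):
  s0 = rec X. (b.X)\{b} + (0 + (0 + 0)) | deadlocked
Reachable graph of Q (2 states):
  t0 = rec X. (b.X)\{b} + (b.0 + (0 + 0)) | --b--▸ t1
  t1 = 0 | deadlocked
Bisimilarity quotient blocks:
  B0 = {s0, t1}
  B1 = {t0}
s0 ∈ B0, t0 ∈ B1 → different blocks

not bisimilar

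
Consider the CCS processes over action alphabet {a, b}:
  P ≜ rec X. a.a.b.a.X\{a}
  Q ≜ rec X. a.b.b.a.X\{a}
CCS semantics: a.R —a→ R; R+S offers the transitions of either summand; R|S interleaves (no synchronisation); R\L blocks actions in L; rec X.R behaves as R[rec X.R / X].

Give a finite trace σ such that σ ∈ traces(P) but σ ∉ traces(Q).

Reachable graph of P (5 states):
  p0 = rec X. a.a.b.a.X\{a} has moves —a→ p1
  p1 = a.b.a.(rec X. a.a.b.a.X\{a})\{a} has moves —a→ p2
  p2 = b.a.(rec X. a.a.b.a.X\{a})\{a} has moves —b→ p3
  p3 = a.(rec X. a.a.b.a.X\{a})\{a} has moves —a→ p4
  p4 = (rec X. a.a.b.a.X\{a})\{a} has moves ·
Reachable graph of Q (5 states):
  q0 = rec X. a.b.b.a.X\{a} has moves —a→ q1
  q1 = b.b.a.(rec X. a.b.b.a.X\{a})\{a} has moves —b→ q2
  q2 = b.a.(rec X. a.b.b.a.X\{a})\{a} has moves —b→ q3
  q3 = a.(rec X. a.b.b.a.X\{a})\{a} has moves —a→ q4
  q4 = (rec X. a.b.b.a.X\{a})\{a} has moves ·
Executing aa from P (initial set {p0}):
  [1] a ⇒ {p1}
  [2] a ⇒ {p2}
  — P admits the full trace.
Executing aa from Q (initial set {q0}):
  [1] a ⇒ {q1}
  [2] a ⇒ no successor for Q

aa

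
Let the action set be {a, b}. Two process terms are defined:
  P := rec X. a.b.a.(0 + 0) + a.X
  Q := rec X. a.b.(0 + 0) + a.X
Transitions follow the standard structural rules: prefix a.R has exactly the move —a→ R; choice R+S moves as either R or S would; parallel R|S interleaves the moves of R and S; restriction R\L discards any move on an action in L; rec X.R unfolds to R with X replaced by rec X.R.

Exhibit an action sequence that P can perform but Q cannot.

aba

LTS(P): 4 reachable states
  s0 = rec X. a.b.a.(0 + 0) + a.X :: -a-> s0, -a-> s1
  s1 = b.a.(0 + 0) :: -b-> s2
  s2 = a.(0 + 0) :: -a-> s3
  s3 = 0 + 0 :: deadlocked
LTS(Q): 3 reachable states
  t0 = rec X. a.b.(0 + 0) + a.X :: -a-> t0, -a-> t1
  t1 = b.(0 + 0) :: -b-> t2
  t2 = 0 + 0 :: deadlocked
Executing aba from P (initial set {s0}):
  [1] a ⇒ {s0, s1}
  [2] b ⇒ {s2}
  [3] a ⇒ {s3}
  P completes σ.
Executing aba from Q (initial set {t0}):
  [1] a ⇒ {t0, t1}
  [2] b ⇒ {t2}
  [3] a ⇒ ∅  — Q cannot continue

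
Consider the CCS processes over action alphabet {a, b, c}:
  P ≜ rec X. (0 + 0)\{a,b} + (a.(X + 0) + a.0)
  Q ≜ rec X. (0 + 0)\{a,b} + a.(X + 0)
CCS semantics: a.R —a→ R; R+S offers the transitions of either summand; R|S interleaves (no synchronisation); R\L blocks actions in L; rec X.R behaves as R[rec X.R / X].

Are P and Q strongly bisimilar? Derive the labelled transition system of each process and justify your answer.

NO

Reachable graph of P (3 states):
  p0 = rec X. (0 + 0)\{a,b} + (a.(X + 0) + a.0) has moves --a--▸ p1, --a--▸ p2
  p1 = (rec X. (0 + 0)\{a,b} + (a.(X + 0) + a.0)) + 0 has moves --a--▸ p1, --a--▸ p2
  p2 = 0 has moves ·
Reachable graph of Q (2 states):
  q0 = rec X. (0 + 0)\{a,b} + a.(X + 0) has moves --a--▸ q1
  q1 = (rec X. (0 + 0)\{a,b} + a.(X + 0)) + 0 has moves --a--▸ q1
Partition-refinement fixed point:
  B0 = {p0, p1}
  B1 = {p2}
  B2 = {q0, q1}
p0 ∈ B0, q0 ∈ B2 → different blocks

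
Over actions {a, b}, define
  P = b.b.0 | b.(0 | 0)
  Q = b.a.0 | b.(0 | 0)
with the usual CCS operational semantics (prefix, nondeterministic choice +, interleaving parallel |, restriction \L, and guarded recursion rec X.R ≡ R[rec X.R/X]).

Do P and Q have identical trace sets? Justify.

trace-distinct — witness ⟨bbb⟩

P's transition system — 6 states:
  p0 = b.b.0 | b.(0 | 0) | -b-> p1, -b-> p2
  p1 = b.0 | b.(0 | 0) | -b-> p3, -b-> p4
  p2 = b.b.0 | (0 | 0) | -b-> p4
  p3 = 0 | b.(0 | 0) | -b-> p5
  p4 = b.0 | (0 | 0) | -b-> p5
  p5 = 0 | (0 | 0) | (no moves)
Q's transition system — 6 states:
  q0 = b.a.0 | b.(0 | 0) | -b-> q1, -b-> q2
  q1 = a.0 | b.(0 | 0) | -a-> q3, -b-> q4
  q2 = b.a.0 | (0 | 0) | -b-> q4
  q3 = 0 | b.(0 | 0) | -b-> q5
  q4 = a.0 | (0 | 0) | -a-> q5
  q5 = 0 | (0 | 0) | (no moves)
Run σ = ⟨bbb⟩ on P: start {p0}
  [1] b ⇒ {p1, p2}
  [2] b ⇒ {p3, p4}
  [3] b ⇒ {p5}
  — P admits the full trace.
Run σ = ⟨bbb⟩ on Q: start {q0}
  [1] b ⇒ {q1, q2}
  [2] b ⇒ {q4}
  [3] b ⇒ ∅ (Q stuck)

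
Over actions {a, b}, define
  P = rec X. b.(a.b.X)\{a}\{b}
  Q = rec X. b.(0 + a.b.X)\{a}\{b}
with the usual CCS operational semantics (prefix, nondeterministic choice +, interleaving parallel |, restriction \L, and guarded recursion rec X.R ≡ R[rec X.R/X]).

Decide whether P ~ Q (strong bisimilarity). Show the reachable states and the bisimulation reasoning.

P ~ Q

LTS(P): 2 reachable states
  u0 = rec X. b.(a.b.X)\{a}\{b} :: ··b··> u1
  u1 = (a.b.(rec X. b.(a.b.X)\{a}\{b}))\{a}\{b} :: (no moves)
LTS(Q): 2 reachable states
  v0 = rec X. b.(0 + a.b.X)\{a}\{b} :: ··b··> v1
  v1 = (0 + a.b.(rec X. b.(0 + a.b.X)\{a}\{b}))\{a}\{b} :: (no moves)
Partition-refinement fixed point:
  B0 = {u0, v0}
  B1 = {u1, v1}
u0 ∈ B0, v0 ∈ B0 → same block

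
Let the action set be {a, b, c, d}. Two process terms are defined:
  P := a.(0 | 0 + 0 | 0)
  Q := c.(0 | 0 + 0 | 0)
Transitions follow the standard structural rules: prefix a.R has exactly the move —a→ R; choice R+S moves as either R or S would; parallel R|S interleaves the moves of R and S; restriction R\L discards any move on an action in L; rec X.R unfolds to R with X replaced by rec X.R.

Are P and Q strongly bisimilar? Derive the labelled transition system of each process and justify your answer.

NO

LTS(P): 2 reachable states
  m0 = a.(0 | 0 + 0 | 0) | --a--▸ m1
  m1 = 0 | 0 + 0 | 0 | ∅
LTS(Q): 2 reachable states
  n0 = c.(0 | 0 + 0 | 0) | --c--▸ n1
  n1 = 0 | 0 + 0 | 0 | ∅
Bisimilarity quotient blocks:
  B0 = {m0}
  B1 = {m1, n1}
  B2 = {n0}
m0 ∈ B0, n0 ∈ B2 → different blocks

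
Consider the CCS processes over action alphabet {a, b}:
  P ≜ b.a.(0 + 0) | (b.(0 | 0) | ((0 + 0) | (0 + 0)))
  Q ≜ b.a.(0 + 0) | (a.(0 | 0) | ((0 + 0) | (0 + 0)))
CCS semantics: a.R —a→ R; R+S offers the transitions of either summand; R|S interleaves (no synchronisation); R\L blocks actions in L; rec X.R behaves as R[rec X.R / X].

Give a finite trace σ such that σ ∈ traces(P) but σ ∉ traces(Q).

bb

Reachable graph of P (6 states):
  u0 = b.a.(0 + 0) | (b.(0 | 0) | ((0 + 0) | (0 + 0))) :: =b=> u1, =b=> u2
  u1 = a.(0 + 0) | (b.(0 | 0) | ((0 + 0) | (0 + 0))) :: =a=> u3, =b=> u4
  u2 = b.a.(0 + 0) | (0 | 0 | ((0 + 0) | (0 + 0))) :: =b=> u4
  u3 = (0 + 0) | (b.(0 | 0) | ((0 + 0) | (0 + 0))) :: =b=> u5
  u4 = a.(0 + 0) | (0 | 0 | ((0 + 0) | (0 + 0))) :: =a=> u5
  u5 = (0 + 0) | (0 | 0 | ((0 + 0) | (0 + 0))) :: (no moves)
Reachable graph of Q (6 states):
  v0 = b.a.(0 + 0) | (a.(0 | 0) | ((0 + 0) | (0 + 0))) :: =a=> v1, =b=> v2
  v1 = b.a.(0 + 0) | (0 | 0 | ((0 + 0) | (0 + 0))) :: =b=> v3
  v2 = a.(0 + 0) | (a.(0 | 0) | ((0 + 0) | (0 + 0))) :: =a=> v3, =a=> v4
  v3 = a.(0 + 0) | (0 | 0 | ((0 + 0) | (0 + 0))) :: =a=> v5
  v4 = (0 + 0) | (a.(0 | 0) | ((0 + 0) | (0 + 0))) :: =a=> v5
  v5 = (0 + 0) | (0 | 0 | ((0 + 0) | (0 + 0))) :: (no moves)
Trace ⟨bb⟩ through P, begin at {u0}:
  step 1 (b): {u1, u2}
  step 2 (b): {u4}
  — P admits the full trace.
Trace ⟨bb⟩ through Q, begin at {v0}:
  step 1 (b): {v2}
  step 2 (b): ∅  — Q cannot continue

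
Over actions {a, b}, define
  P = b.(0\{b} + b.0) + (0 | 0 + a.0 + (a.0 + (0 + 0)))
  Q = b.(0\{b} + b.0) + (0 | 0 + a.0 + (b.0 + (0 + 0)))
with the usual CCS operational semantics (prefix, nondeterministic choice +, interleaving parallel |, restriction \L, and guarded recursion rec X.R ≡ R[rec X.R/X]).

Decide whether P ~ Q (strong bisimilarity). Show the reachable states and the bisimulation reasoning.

NO

Reachable graph of P (3 states):
  s0 = b.(0\{b} + b.0) + (0 | 0 + a.0 + (a.0 + (0 + 0))) | ··a··> s1, ··b··> s2
  s1 = 0 | stopped
  s2 = 0\{b} + b.0 | ··b··> s1
Reachable graph of Q (3 states):
  t0 = b.(0\{b} + b.0) + (0 | 0 + a.0 + (b.0 + (0 + 0))) | ··a··> t1, ··b··> t1, ··b··> t2
  t1 = 0 | stopped
  t2 = 0\{b} + b.0 | ··b··> t1
Coarsest stable partition (strong bisimilarity classes):
  B0 = {s0}
  B1 = {s1, t1}
  B2 = {s2, t2}
  B3 = {t0}
s0 ∈ B0, t0 ∈ B3 → different blocks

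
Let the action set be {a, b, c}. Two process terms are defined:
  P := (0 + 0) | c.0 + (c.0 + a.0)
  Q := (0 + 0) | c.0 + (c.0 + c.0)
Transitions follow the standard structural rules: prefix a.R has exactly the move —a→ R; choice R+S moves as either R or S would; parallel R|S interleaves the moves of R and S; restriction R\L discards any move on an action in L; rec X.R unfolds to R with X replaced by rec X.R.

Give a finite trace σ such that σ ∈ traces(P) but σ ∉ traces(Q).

a

LTS(P): 3 reachable states
  u0 = (0 + 0) | c.0 + (c.0 + a.0) | —a→ u1, —c→ u1, —c→ u2
  u1 = 0 | stopped
  u2 = (0 + 0) | 0 | stopped
LTS(Q): 3 reachable states
  v0 = (0 + 0) | c.0 + (c.0 + c.0) | —c→ v1, —c→ v2
  v1 = (0 + 0) | 0 | stopped
  v2 = 0 | stopped
Trace ⟨a⟩ through P, begin at {u0}:
  step 1 (a): {u1}
  P completes σ.
Trace ⟨a⟩ through Q, begin at {v0}:
  step 1 (a): no successor for Q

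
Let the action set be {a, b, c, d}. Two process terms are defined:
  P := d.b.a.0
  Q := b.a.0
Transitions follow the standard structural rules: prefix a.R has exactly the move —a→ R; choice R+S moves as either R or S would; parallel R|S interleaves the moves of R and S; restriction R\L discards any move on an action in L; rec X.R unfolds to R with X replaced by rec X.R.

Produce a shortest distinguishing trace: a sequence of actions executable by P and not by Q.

d

LTS(P): 4 reachable states
  u0 = d.b.a.0 has moves —d→ u1
  u1 = b.a.0 has moves —b→ u2
  u2 = a.0 has moves —a→ u3
  u3 = 0 has moves ∅
LTS(Q): 3 reachable states
  v0 = b.a.0 has moves —b→ v1
  v1 = a.0 has moves —a→ v2
  v2 = 0 has moves ∅
Trace ⟨d⟩ through P, begin at {u0}:
  [1] d ⇒ {u1}
  — P admits the full trace.
Trace ⟨d⟩ through Q, begin at {v0}:
  [1] d ⇒ ∅  — Q cannot continue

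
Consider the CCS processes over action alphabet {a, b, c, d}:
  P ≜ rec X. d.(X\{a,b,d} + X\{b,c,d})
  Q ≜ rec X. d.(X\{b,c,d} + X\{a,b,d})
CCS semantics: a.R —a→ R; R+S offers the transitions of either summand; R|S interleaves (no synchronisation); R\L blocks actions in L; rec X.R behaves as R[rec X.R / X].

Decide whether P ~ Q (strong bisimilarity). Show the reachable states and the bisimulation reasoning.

LTS(P): 2 reachable states
  p0 = rec X. d.(X\{a,b,d} + X\{b,c,d}) has moves —d→ p1
  p1 = (rec X. d.(X\{a,b,d} + X\{b,c,d}))\{a,b,d} + (rec X. d.(X\{a,b,d} + X\{b,c,d}))\{b,c,d} has moves ·
LTS(Q): 2 reachable states
  q0 = rec X. d.(X\{b,c,d} + X\{a,b,d}) has moves —d→ q1
  q1 = (rec X. d.(X\{b,c,d} + X\{a,b,d}))\{b,c,d} + (rec X. d.(X\{b,c,d} + X\{a,b,d}))\{a,b,d} has moves ·
Partition-refinement fixed point:
  B0 = {p0, q0}
  B1 = {p1, q1}
p0 ∈ B0, q0 ∈ B0 → same block

P ~ Q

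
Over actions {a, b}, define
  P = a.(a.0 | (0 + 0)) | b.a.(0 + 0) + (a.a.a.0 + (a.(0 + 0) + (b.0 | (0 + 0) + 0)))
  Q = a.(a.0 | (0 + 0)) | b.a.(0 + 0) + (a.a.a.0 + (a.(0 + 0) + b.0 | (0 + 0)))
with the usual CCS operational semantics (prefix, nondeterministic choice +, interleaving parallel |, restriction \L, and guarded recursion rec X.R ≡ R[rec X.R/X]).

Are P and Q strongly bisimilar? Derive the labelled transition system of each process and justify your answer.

Reachable graph of P (14 states):
  m0 = a.(a.0 | (0 + 0)) | b.a.(0 + 0) + (a.a.a.0 + (a.(0 + 0) + (b.0 | (0 + 0) + 0))) ⊢ —a→ m1, —a→ m2, —a→ m3, —b→ m4, —b→ m5
  m1 = 0 + 0 ⊢ deadlocked
  m2 = a.0 | (0 + 0) | b.a.(0 + 0) ⊢ —a→ m6, —b→ m7
  m3 = a.a.0 ⊢ —a→ m8
  m4 = 0 | (0 + 0) ⊢ deadlocked
  m5 = a.(a.0 | (0 + 0)) | a.(0 + 0) ⊢ —a→ m7, —a→ m9
  m6 = 0 | (0 + 0) | b.a.(0 + 0) ⊢ —b→ m10
  m7 = a.0 | (0 + 0) | a.(0 + 0) ⊢ —a→ m10, —a→ m11
  m8 = a.0 ⊢ —a→ m12
  m9 = a.(a.0 | (0 + 0)) | (0 + 0) ⊢ —a→ m11
  m10 = 0 | (0 + 0) | a.(0 + 0) ⊢ —a→ m13
  m11 = a.0 | (0 + 0) | (0 + 0) ⊢ —a→ m13
  m12 = 0 ⊢ deadlocked
  m13 = 0 | (0 + 0) | (0 + 0) ⊢ deadlocked
Reachable graph of Q (14 states):
  n0 = a.(a.0 | (0 + 0)) | b.a.(0 + 0) + (a.a.a.0 + (a.(0 + 0) + b.0 | (0 + 0))) ⊢ —a→ n1, —a→ n2, —a→ n3, —b→ n4, —b→ n5
  n1 = 0 + 0 ⊢ deadlocked
  n2 = a.0 | (0 + 0) | b.a.(0 + 0) ⊢ —a→ n6, —b→ n7
  n3 = a.a.0 ⊢ —a→ n8
  n4 = 0 | (0 + 0) ⊢ deadlocked
  n5 = a.(a.0 | (0 + 0)) | a.(0 + 0) ⊢ —a→ n7, —a→ n9
  n6 = 0 | (0 + 0) | b.a.(0 + 0) ⊢ —b→ n10
  n7 = a.0 | (0 + 0) | a.(0 + 0) ⊢ —a→ n10, —a→ n11
  n8 = a.0 ⊢ —a→ n12
  n9 = a.(a.0 | (0 + 0)) | (0 + 0) ⊢ —a→ n11
  n10 = 0 | (0 + 0) | a.(0 + 0) ⊢ —a→ n13
  n11 = a.0 | (0 + 0) | (0 + 0) ⊢ —a→ n13
  n12 = 0 ⊢ deadlocked
  n13 = 0 | (0 + 0) | (0 + 0) ⊢ deadlocked
Bisimilarity quotient blocks:
  B0 = {m0, n0}
  B1 = {m1, m12, m13, m4, n1, n12, n13, n4}
  B2 = {m3, m7, m9, n3, n7, n9}
  B3 = {m10, m11, m8, n10, n11, n8}
  B4 = {m2, n2}
  B5 = {m6, n6}
  B6 = {m5, n5}
m0 ∈ B0, n0 ∈ B0 → same block

YES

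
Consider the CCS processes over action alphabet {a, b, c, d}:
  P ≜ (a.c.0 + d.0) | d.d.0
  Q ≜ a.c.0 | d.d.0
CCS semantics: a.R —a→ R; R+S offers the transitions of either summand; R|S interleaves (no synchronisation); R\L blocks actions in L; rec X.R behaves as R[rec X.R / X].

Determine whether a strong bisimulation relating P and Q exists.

not bisimilar

P's transition system — 9 states:
  s0 = (a.c.0 + d.0) | d.d.0 | --a--▸ s1, --d--▸ s2, --d--▸ s3
  s1 = c.0 | d.d.0 | --c--▸ s3, --d--▸ s4
  s2 = (a.c.0 + d.0) | d.0 | --a--▸ s4, --d--▸ s5, --d--▸ s6
  s3 = 0 | d.d.0 | --d--▸ s6
  s4 = c.0 | d.0 | --c--▸ s6, --d--▸ s7
  s5 = (a.c.0 + d.0) | 0 | --a--▸ s7, --d--▸ s8
  s6 = 0 | d.0 | --d--▸ s8
  s7 = c.0 | 0 | --c--▸ s8
  s8 = 0 | 0 | (no moves)
Q's transition system — 9 states:
  t0 = a.c.0 | d.d.0 | --a--▸ t1, --d--▸ t2
  t1 = c.0 | d.d.0 | --c--▸ t3, --d--▸ t4
  t2 = a.c.0 | d.0 | --a--▸ t4, --d--▸ t5
  t3 = 0 | d.d.0 | --d--▸ t6
  t4 = c.0 | d.0 | --c--▸ t6, --d--▸ t7
  t5 = a.c.0 | 0 | --a--▸ t7
  t6 = 0 | d.0 | --d--▸ t8
  t7 = c.0 | 0 | --c--▸ t8
  t8 = 0 | 0 | (no moves)
Coarsest stable partition (strong bisimilarity classes):
  B0 = {s0}
  B1 = {s1, t1}
  B2 = {s3, t3}
  B3 = {s6, t6}
  B4 = {s8, t8}
  B5 = {s4, t4}
  B6 = {s7, t7}
  B7 = {s2}
  B8 = {s5}
  B9 = {t0}
  B10 = {t2}
  B11 = {t5}
s0 ∈ B0, t0 ∈ B9 → different blocks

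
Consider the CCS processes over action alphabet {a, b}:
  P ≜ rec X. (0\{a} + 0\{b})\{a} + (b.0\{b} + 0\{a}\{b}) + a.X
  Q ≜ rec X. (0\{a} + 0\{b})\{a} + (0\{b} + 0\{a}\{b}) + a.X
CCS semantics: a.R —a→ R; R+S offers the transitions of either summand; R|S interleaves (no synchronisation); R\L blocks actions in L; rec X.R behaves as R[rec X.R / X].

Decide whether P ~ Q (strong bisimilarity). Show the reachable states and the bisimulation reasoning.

Reachable graph of P (2 states):
  p0 = rec X. (0\{a} + 0\{b})\{a} + (b.0\{b} + 0\{a}\{b}) + a.X | --a--▸ p0, --b--▸ p1
  p1 = 0\{b} | deadlocked
Reachable graph of Q (1 states):
  q0 = rec X. (0\{a} + 0\{b})\{a} + (0\{b} + 0\{a}\{b}) + a.X | --a--▸ q0
Partition-refinement fixed point:
  B0 = {p0}
  B1 = {p1}
  B2 = {q0}
p0 ∈ B0, q0 ∈ B2 → different blocks

NO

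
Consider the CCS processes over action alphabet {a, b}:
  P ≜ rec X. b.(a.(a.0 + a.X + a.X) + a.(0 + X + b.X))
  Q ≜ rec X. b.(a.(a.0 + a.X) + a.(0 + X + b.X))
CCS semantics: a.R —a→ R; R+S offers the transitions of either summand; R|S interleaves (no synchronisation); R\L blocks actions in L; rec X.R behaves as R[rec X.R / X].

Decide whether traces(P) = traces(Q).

YES

P's transition system — 5 states:
  s0 = rec X. b.(a.(a.0 + a.X + a.X) + a.(0 + X + b.X)) ⊢ —b→ s1
  s1 = a.(a.0 + a.(rec X. b.(a.(a.0 + a.X + a.X) + a.(0 + X + b.X))) + a.(rec X. b.(a.(a.0 + a.X + a.X) + a.(0 + X + b.X)))) + a.(0 + (rec X. b.(a.(a.0 + a.X + a.X) + a.(0 + X + b.X))) + b.(rec X. b.(a.(a.0 + a.X + a.X) + a.(0 + X + b.X)))) ⊢ —a→ s2, —a→ s3
  s2 = 0 + (rec X. b.(a.(a.0 + a.X + a.X) + a.(0 + X + b.X))) + b.(rec X. b.(a.(a.0 + a.X + a.X) + a.(0 + X + b.X))) ⊢ —b→ s0, —b→ s1
  s3 = a.0 + a.(rec X. b.(a.(a.0 + a.X + a.X) + a.(0 + X + b.X))) + a.(rec X. b.(a.(a.0 + a.X + a.X) + a.(0 + X + b.X))) ⊢ —a→ s0, —a→ s4
  s4 = 0 ⊢ ∅
Q's transition system — 5 states:
  t0 = rec X. b.(a.(a.0 + a.X) + a.(0 + X + b.X)) ⊢ —b→ t1
  t1 = a.(a.0 + a.(rec X. b.(a.(a.0 + a.X) + a.(0 + X + b.X)))) + a.(0 + (rec X. b.(a.(a.0 + a.X) + a.(0 + X + b.X))) + b.(rec X. b.(a.(a.0 + a.X) + a.(0 + X + b.X)))) ⊢ —a→ t2, —a→ t3
  t2 = 0 + (rec X. b.(a.(a.0 + a.X) + a.(0 + X + b.X))) + b.(rec X. b.(a.(a.0 + a.X) + a.(0 + X + b.X))) ⊢ —b→ t0, —b→ t1
  t3 = a.0 + a.(rec X. b.(a.(a.0 + a.X) + a.(0 + X + b.X))) ⊢ —a→ t0, —a→ t4
  t4 = 0 ⊢ ∅
Bisimilarity quotient blocks:
  B0 = {s0, t0}
  B1 = {s1, t1}
  B2 = {s2, t2}
  B3 = {s3, t3}
  B4 = {s4, t4}
s0 ∈ B0, t0 ∈ B0 → same block
Bisimilar ⇒ trace-equivalent.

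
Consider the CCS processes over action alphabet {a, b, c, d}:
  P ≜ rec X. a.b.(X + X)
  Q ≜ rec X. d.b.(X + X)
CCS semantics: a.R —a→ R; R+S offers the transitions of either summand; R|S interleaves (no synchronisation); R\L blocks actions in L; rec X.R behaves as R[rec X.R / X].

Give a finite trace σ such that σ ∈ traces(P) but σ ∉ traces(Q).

P's transition system — 3 states:
  u0 = rec X. a.b.(X + X) | -a-> u1
  u1 = b.((rec X. a.b.(X + X)) + (rec X. a.b.(X + X))) | -b-> u2
  u2 = (rec X. a.b.(X + X)) + (rec X. a.b.(X + X)) | -a-> u1
Q's transition system — 3 states:
  v0 = rec X. d.b.(X + X) | -d-> v1
  v1 = b.((rec X. d.b.(X + X)) + (rec X. d.b.(X + X))) | -b-> v2
  v2 = (rec X. d.b.(X + X)) + (rec X. d.b.(X + X)) | -d-> v1
Trace ⟨a⟩ through P, begin at {u0}:
  [1] a ⇒ {u1}
  ✓ P
Trace ⟨a⟩ through Q, begin at {v0}:
  [1] a ⇒ no successor for Q

a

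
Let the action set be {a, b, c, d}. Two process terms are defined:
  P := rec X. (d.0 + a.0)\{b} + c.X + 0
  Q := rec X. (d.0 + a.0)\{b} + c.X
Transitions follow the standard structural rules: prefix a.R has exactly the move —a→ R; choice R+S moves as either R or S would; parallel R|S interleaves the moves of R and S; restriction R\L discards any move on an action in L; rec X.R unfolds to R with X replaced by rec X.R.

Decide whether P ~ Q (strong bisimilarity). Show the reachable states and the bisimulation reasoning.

P's transition system — 2 states:
  p0 = rec X. (d.0 + a.0)\{b} + c.X + 0 ⊢ -a-> p1, -c-> p0, -d-> p1
  p1 = 0\{b} ⊢ stopped
Q's transition system — 2 states:
  q0 = rec X. (d.0 + a.0)\{b} + c.X ⊢ -a-> q1, -c-> q0, -d-> q1
  q1 = 0\{b} ⊢ stopped
Partition-refinement fixed point:
  B0 = {p0, q0}
  B1 = {p1, q1}
p0 ∈ B0, q0 ∈ B0 → same block

P ~ Q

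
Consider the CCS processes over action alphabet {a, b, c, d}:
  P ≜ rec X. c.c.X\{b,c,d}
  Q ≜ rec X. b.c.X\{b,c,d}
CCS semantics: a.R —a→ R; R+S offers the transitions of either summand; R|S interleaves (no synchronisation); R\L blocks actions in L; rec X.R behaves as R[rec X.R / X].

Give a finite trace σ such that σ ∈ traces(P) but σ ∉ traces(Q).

c

Reachable graph of P (3 states):
  s0 = rec X. c.c.X\{b,c,d} | --c--▸ s1
  s1 = c.(rec X. c.c.X\{b,c,d})\{b,c,d} | --c--▸ s2
  s2 = (rec X. c.c.X\{b,c,d})\{b,c,d} | ∅
Reachable graph of Q (3 states):
  t0 = rec X. b.c.X\{b,c,d} | --b--▸ t1
  t1 = c.(rec X. b.c.X\{b,c,d})\{b,c,d} | --c--▸ t2
  t2 = (rec X. b.c.X\{b,c,d})\{b,c,d} | ∅
Executing c from P (initial set {s0}):
  after c @ step 1: {s1}
  ✓ P
Executing c from Q (initial set {t0}):
  after c @ step 1: no successor for Q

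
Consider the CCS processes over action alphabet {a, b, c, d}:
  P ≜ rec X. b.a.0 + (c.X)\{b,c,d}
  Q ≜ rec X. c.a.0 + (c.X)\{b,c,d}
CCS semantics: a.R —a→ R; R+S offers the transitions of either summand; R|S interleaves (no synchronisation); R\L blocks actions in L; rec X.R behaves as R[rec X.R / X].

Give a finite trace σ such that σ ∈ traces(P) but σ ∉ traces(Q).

b

Reachable graph of P (3 states):
  s0 = rec X. b.a.0 + (c.X)\{b,c,d} | —b→ s1
  s1 = a.0 | —a→ s2
  s2 = 0 | (no moves)
Reachable graph of Q (3 states):
  t0 = rec X. c.a.0 + (c.X)\{b,c,d} | —c→ t1
  t1 = a.0 | —a→ t2
  t2 = 0 | (no moves)
Trace ⟨b⟩ through P, begin at {s0}:
  after b @ step 1: {s1}
  — P admits the full trace.
Trace ⟨b⟩ through Q, begin at {t0}:
  after b @ step 1: ∅ (Q stuck)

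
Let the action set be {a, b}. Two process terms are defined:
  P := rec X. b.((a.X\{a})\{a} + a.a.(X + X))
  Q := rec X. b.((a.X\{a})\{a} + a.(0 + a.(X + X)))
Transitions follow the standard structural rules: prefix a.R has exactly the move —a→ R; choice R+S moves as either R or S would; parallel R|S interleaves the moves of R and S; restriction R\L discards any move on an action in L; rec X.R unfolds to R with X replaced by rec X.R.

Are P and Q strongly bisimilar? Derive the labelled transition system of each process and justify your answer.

LTS(P): 4 reachable states
  u0 = rec X. b.((a.X\{a})\{a} + a.a.(X + X)) → =b=> u1
  u1 = (a.(rec X. b.((a.X\{a})\{a} + a.a.(X + X)))\{a})\{a} + a.a.((rec X. b.((a.X\{a})\{a} + a.a.(X + X))) + (rec X. b.((a.X\{a})\{a} + a.a.(X + X)))) → =a=> u2
  u2 = a.((rec X. b.((a.X\{a})\{a} + a.a.(X + X))) + (rec X. b.((a.X\{a})\{a} + a.a.(X + X)))) → =a=> u3
  u3 = (rec X. b.((a.X\{a})\{a} + a.a.(X + X))) + (rec X. b.((a.X\{a})\{a} + a.a.(X + X))) → =b=> u1
LTS(Q): 4 reachable states
  v0 = rec X. b.((a.X\{a})\{a} + a.(0 + a.(X + X))) → =b=> v1
  v1 = (a.(rec X. b.((a.X\{a})\{a} + a.(0 + a.(X + X))))\{a})\{a} + a.(0 + a.((rec X. b.((a.X\{a})\{a} + a.(0 + a.(X + X)))) + (rec X. b.((a.X\{a})\{a} + a.(0 + a.(X + X)))))) → =a=> v2
  v2 = 0 + a.((rec X. b.((a.X\{a})\{a} + a.(0 + a.(X + X)))) + (rec X. b.((a.X\{a})\{a} + a.(0 + a.(X + X))))) → =a=> v3
  v3 = (rec X. b.((a.X\{a})\{a} + a.(0 + a.(X + X)))) + (rec X. b.((a.X\{a})\{a} + a.(0 + a.(X + X)))) → =b=> v1
Coarsest stable partition (strong bisimilarity classes):
  B0 = {u0, u3, v0, v3}
  B1 = {u1, v1}
  B2 = {u2, v2}
u0 ∈ B0, v0 ∈ B0 → same block

P ~ Q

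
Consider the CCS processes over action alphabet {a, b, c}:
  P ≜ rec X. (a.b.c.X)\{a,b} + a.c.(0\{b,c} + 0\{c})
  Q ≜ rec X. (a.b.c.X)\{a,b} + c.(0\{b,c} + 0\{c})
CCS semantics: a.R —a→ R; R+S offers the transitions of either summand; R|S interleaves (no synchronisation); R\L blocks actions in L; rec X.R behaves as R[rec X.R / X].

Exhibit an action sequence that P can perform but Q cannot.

Reachable graph of P (3 states):
  u0 = rec X. (a.b.c.X)\{a,b} + a.c.(0\{b,c} + 0\{c}) ⊢ --a--▸ u1
  u1 = c.(0\{b,c} + 0\{c}) ⊢ --c--▸ u2
  u2 = 0\{b,c} + 0\{c} ⊢ (no moves)
Reachable graph of Q (2 states):
  v0 = rec X. (a.b.c.X)\{a,b} + c.(0\{b,c} + 0\{c}) ⊢ --c--▸ v1
  v1 = 0\{b,c} + 0\{c} ⊢ (no moves)
Trace ⟨a⟩ through P, begin at {u0}:
  after a @ step 1: {u1}
  P completes σ.
Trace ⟨a⟩ through Q, begin at {v0}:
  after a @ step 1: no successor for Q

a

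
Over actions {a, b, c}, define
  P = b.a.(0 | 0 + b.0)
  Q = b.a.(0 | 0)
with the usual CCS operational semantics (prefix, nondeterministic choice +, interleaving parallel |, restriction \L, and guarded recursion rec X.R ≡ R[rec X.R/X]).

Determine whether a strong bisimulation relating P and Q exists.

P ≁ Q

LTS(P): 4 reachable states
  s0 = b.a.(0 | 0 + b.0) has moves ··b··> s1
  s1 = a.(0 | 0 + b.0) has moves ··a··> s2
  s2 = 0 | 0 + b.0 has moves ··b··> s3
  s3 = 0 has moves (no moves)
LTS(Q): 3 reachable states
  t0 = b.a.(0 | 0) has moves ··b··> t1
  t1 = a.(0 | 0) has moves ··a··> t2
  t2 = 0 | 0 has moves (no moves)
Coarsest stable partition (strong bisimilarity classes):
  B0 = {s0}
  B1 = {s1}
  B2 = {s2}
  B3 = {s3, t2}
  B4 = {t0}
  B5 = {t1}
s0 ∈ B0, t0 ∈ B4 → different blocks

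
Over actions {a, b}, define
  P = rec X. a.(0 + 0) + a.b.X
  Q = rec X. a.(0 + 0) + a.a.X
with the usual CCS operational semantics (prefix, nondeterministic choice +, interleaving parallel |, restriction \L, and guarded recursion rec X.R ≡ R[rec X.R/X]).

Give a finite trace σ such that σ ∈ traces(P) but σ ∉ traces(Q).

ab

Reachable graph of P (3 states):
  u0 = rec X. a.(0 + 0) + a.b.X → ··a··> u1, ··a··> u2
  u1 = 0 + 0 → deadlocked
  u2 = b.(rec X. a.(0 + 0) + a.b.X) → ··b··> u0
Reachable graph of Q (3 states):
  v0 = rec X. a.(0 + 0) + a.a.X → ··a··> v1, ··a··> v2
  v1 = 0 + 0 → deadlocked
  v2 = a.(rec X. a.(0 + 0) + a.a.X) → ··a··> v0
Executing ab from P (initial set {u0}):
  [1] a ⇒ {u1, u2}
  [2] b ⇒ {u0}
  ✓ P
Executing ab from Q (initial set {v0}):
  [1] a ⇒ {v1, v2}
  [2] b ⇒ ∅ (Q stuck)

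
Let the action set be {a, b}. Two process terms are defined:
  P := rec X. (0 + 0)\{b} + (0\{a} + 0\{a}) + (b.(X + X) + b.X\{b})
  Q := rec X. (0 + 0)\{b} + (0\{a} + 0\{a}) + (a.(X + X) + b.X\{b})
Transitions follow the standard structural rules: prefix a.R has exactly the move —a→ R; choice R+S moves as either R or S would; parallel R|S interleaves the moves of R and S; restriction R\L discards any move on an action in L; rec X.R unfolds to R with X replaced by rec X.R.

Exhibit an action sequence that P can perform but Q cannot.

bb

P's transition system — 3 states:
  m0 = rec X. (0 + 0)\{b} + (0\{a} + 0\{a}) + (b.(X + X) + b.X\{b}) → --b--▸ m1, --b--▸ m2
  m1 = (rec X. (0 + 0)\{b} + (0\{a} + 0\{a}) + (b.(X + X) + b.X\{b})) + (rec X. (0 + 0)\{b} + (0\{a} + 0\{a}) + (b.(X + X) + b.X\{b})) → --b--▸ m1, --b--▸ m2
  m2 = (rec X. (0 + 0)\{b} + (0\{a} + 0\{a}) + (b.(X + X) + b.X\{b}))\{b} → ∅
Q's transition system — 4 states:
  n0 = rec X. (0 + 0)\{b} + (0\{a} + 0\{a}) + (a.(X + X) + b.X\{b}) → --a--▸ n1, --b--▸ n2
  n1 = (rec X. (0 + 0)\{b} + (0\{a} + 0\{a}) + (a.(X + X) + b.X\{b})) + (rec X. (0 + 0)\{b} + (0\{a} + 0\{a}) + (a.(X + X) + b.X\{b})) → --a--▸ n1, --b--▸ n2
  n2 = (rec X. (0 + 0)\{b} + (0\{a} + 0\{a}) + (a.(X + X) + b.X\{b}))\{b} → --a--▸ n3
  n3 = ((rec X. (0 + 0)\{b} + (0\{a} + 0\{a}) + (a.(X + X) + b.X\{b})) + (rec X. (0 + 0)\{b} + (0\{a} + 0\{a}) + (a.(X + X) + b.X\{b})))\{b} → --a--▸ n3
Run σ = ⟨bb⟩ on P: start {m0}
  [1] b ⇒ {m1, m2}
  [2] b ⇒ {m1, m2}
  — P admits the full trace.
Run σ = ⟨bb⟩ on Q: start {n0}
  [1] b ⇒ {n2}
  [2] b ⇒ ∅  — Q cannot continue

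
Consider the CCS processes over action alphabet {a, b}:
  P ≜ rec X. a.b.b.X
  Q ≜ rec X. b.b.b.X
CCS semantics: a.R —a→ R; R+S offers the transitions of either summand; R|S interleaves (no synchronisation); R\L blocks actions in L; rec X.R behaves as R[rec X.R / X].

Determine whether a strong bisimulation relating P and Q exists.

P's transition system — 3 states:
  m0 = rec X. a.b.b.X → --a--▸ m1
  m1 = b.b.(rec X. a.b.b.X) → --b--▸ m2
  m2 = b.(rec X. a.b.b.X) → --b--▸ m0
Q's transition system — 3 states:
  n0 = rec X. b.b.b.X → --b--▸ n1
  n1 = b.b.(rec X. b.b.b.X) → --b--▸ n2
  n2 = b.(rec X. b.b.b.X) → --b--▸ n0
Bisimilarity quotient blocks:
  B0 = {m0}
  B1 = {m1}
  B2 = {m2}
  B3 = {n0, n1, n2}
m0 ∈ B0, n0 ∈ B3 → different blocks

P ≁ Q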